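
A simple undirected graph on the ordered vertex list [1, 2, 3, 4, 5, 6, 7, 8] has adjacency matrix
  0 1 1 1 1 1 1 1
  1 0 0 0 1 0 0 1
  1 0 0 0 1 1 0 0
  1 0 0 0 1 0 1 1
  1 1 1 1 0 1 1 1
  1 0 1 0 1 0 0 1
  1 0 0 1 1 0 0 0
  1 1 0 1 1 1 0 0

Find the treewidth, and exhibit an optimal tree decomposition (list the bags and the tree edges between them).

Treewidth 3.
One optimal decomposition is:
Bags: B1 = {1, 2, 5, 8}  B2 = {1, 4, 5, 8}  B3 = {1, 5, 6, 8}  B4 = {1, 3, 5, 6}  B5 = {1, 4, 5, 7}
Tree: B1–B2, B1–B3, B3–B4, B2–B5

Each bag holds 4 vertices, so the decomposition has width 3, which upper-bounds the treewidth. On the other hand G contains the 4-clique {1, 2, 5, 8}. A clique must lie in a single bag of any decomposition, so no decomposition can have width below 3. Therefore the treewidth is 3.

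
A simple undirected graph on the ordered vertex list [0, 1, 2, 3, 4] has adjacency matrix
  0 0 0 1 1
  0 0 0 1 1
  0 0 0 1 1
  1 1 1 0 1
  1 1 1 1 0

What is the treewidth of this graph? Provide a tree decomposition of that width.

Treewidth 2.
One optimal decomposition is:
Bags: B1 = {0, 3, 4}  B2 = {1, 3, 4}  B3 = {2, 3, 4}
Tree: B1–B2, B1–B3

Every bag has size at most 3, so the width is 3 − 1 = 2 and tw(G) ≤ 2. For the lower bound, the 3 vertices {0, 3, 4} are pairwise adjacent, and any tree decomposition puts a clique entirely inside one bag — forcing width ≥ 2. Combining the bounds, tw(G) = 2.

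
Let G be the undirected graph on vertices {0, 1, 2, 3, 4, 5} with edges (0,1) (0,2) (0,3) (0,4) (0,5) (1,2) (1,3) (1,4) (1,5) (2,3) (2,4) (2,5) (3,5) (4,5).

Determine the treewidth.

4

A width-4 tree decomposition is:
Bags: B1 = {0, 1, 2, 3, 5}  B2 = {0, 1, 2, 4, 5}
Tree: B1–B2
Each bag holds 5 vertices, so the decomposition has width 4, which upper-bounds the treewidth. On the other hand G contains the 5-clique {0, 1, 2, 3, 5}. A clique must lie in a single bag of any decomposition, so no decomposition can have width below 4. Combining the bounds, tw(G) = 4.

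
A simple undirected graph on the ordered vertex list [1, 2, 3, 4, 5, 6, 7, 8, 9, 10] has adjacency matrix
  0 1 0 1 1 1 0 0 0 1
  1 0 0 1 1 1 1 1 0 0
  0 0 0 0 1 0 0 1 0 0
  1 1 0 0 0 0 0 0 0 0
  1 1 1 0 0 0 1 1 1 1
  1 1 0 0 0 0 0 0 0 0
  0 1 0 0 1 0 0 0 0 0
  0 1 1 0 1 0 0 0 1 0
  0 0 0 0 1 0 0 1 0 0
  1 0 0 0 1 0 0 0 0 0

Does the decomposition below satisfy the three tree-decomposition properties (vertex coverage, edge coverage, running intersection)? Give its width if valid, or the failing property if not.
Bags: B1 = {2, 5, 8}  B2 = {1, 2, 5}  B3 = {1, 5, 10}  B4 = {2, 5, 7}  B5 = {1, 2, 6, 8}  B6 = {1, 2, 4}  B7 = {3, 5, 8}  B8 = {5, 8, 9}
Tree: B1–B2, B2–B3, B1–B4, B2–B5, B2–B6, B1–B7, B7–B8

No — bags containing vertex 8 are not connected in the tree.

A tree decomposition must satisfy three properties: every vertex lies in some bag; for every edge, both endpoints lie together in some bag; and for every vertex, the bags containing it form a connected subtree. Here bags containing vertex 8 are not connected in the tree, so the decomposition is invalid.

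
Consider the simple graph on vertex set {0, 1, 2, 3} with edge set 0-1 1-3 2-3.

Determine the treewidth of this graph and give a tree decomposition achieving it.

The largest bag has 2 vertices, giving width 1; this decomposition certifies tw(G) ≤ 1. G has an edge, so its treewidth is at least 1. The upper and lower bounds meet at 1, so that is the treewidth.

Treewidth 1.
Bags: B1 = {0, 1}  B2 = {1, 3}  B3 = {2, 3}
Tree: B1–B2, B2–B3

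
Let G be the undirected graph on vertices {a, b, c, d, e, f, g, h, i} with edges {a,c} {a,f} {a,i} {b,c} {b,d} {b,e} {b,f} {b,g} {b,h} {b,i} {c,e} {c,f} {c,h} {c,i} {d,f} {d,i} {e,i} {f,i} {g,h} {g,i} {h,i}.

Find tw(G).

3

A width-3 tree decomposition is:
Bags: B1 = {a, c, f, i}  B2 = {b, c, f, i}  B3 = {b, d, f, i}  B4 = {b, c, e, i}  B5 = {b, c, h, i}  B6 = {b, g, h, i}
Tree: B1–B2, B2–B3, B2–B4, B4–B5, B5–B6
The largest bag has 4 vertices, giving width 3; this decomposition certifies tw(G) ≤ 3. On the other hand G contains the 4-clique {a, c, f, i}. A clique must lie in a single bag of any decomposition, so no decomposition can have width below 3. Combining the bounds, tw(G) = 3.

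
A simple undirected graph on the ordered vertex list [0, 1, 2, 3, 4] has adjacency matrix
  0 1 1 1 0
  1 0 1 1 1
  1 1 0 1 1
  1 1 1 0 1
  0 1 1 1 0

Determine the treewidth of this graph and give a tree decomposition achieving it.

Each bag holds 4 vertices, so the decomposition has width 3, which upper-bounds the treewidth. On the other hand G contains the 4-clique {0, 1, 2, 3}. A clique must lie in a single bag of any decomposition, so no decomposition can have width below 3. The upper and lower bounds meet at 3, so that is the treewidth.

Treewidth 3.
One such decomposition:
Bags: B1 = {1, 2, 3, 4}  B2 = {0, 1, 2, 3}
Tree: B1–B2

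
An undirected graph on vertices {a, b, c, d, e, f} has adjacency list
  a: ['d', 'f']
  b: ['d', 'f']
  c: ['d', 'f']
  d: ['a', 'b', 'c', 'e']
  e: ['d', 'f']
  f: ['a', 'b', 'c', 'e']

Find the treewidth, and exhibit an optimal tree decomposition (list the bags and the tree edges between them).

Treewidth 2.
Bags: B1 = {c, d, f}  B2 = {a, d, f}  B3 = {b, d, f}  B4 = {d, e, f}
Tree: B1–B2, B2–B3, B3–B4

The largest bag has 3 vertices, giving width 2; this decomposition certifies tw(G) ≤ 2. For the lower bound, G contains the cycle c–d–a–f–c, so G is not a forest; only forests have treewidth ≤ 1, hence tw(G) ≥ 2. The upper and lower bounds meet at 2, so that is the treewidth.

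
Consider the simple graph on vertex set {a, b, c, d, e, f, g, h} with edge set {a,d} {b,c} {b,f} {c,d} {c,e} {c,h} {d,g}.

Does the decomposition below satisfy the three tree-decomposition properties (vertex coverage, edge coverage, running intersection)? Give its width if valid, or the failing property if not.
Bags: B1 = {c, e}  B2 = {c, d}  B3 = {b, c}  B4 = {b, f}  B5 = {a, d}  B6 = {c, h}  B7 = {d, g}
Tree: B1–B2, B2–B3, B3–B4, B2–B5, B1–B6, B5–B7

Every vertex of G appears in some bag (union = {a, b, c, d, e, f, g, h}); every edge is covered by a bag; and for each vertex v the set of bags containing v is connected in the bag tree. The decomposition is therefore valid. The largest bag has 2 vertices, so the width is 1.

Yes; width 1.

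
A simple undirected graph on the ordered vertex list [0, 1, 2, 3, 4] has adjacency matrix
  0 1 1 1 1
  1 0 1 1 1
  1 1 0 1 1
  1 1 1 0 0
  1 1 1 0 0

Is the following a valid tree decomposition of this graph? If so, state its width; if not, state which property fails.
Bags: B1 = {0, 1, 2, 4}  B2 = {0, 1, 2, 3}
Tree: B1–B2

Vertex coverage: the bags together contain {0, 1, 2, 3, 4}, the full vertex set. Edge coverage: each edge of G has both endpoints in at least one bag. Running intersection: for every vertex, the bags containing it form a connected subtree. All three properties hold, so this is a valid tree decomposition of width max|bag| − 1 = 3, and hence tw(G) ≤ 3.

Yes; width 3.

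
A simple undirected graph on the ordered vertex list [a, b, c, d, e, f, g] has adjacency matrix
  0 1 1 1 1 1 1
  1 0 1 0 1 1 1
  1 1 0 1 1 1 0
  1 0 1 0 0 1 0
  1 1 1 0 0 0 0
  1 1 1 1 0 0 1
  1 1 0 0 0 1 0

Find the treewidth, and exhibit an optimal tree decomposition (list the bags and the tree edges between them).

Treewidth 3.
One such decomposition:
Bags: B1 = {a, b, f, g}  B2 = {a, b, c, f}  B3 = {a, c, d, f}  B4 = {a, b, c, e}
Tree: B1–B2, B2–B3, B2–B4

Every bag has size at most 4, so the width is 4 − 1 = 3 and tw(G) ≤ 3. For the lower bound, the 4 vertices {a, b, c, e} are pairwise adjacent, and any tree decomposition puts a clique entirely inside one bag — forcing width ≥ 3. Therefore the treewidth is 3.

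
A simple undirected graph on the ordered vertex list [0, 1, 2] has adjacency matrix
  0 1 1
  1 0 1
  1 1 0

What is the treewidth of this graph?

2

A width-2 tree decomposition is:
Bags: B1 = {0, 1, 2}
Tree: (single bag)
With just one bag of size 3, the width is 3 − 1 = 2, so tw(G) ≤ 2. Conversely, {0, 1, 2} is a clique of size 3, and the vertices of any clique must share a bag in every tree decomposition; so some bag has ≥ 3 vertices and tw(G) ≥ 2. The upper and lower bounds meet at 2, so that is the treewidth.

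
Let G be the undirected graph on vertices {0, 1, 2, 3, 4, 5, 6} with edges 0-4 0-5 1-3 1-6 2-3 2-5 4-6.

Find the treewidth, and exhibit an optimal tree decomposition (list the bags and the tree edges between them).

The largest bag has 3 vertices, giving width 2; this decomposition certifies tw(G) ≤ 2. The edges 1–6–4–0–5–2–3–1 form a cycle, so G is not a tree and its treewidth is at least 2. Combining the bounds, tw(G) = 2.

Treewidth 2.
Bags: B1 = {1, 4, 6}  B2 = {0, 1, 4}  B3 = {0, 1, 5}  B4 = {1, 2, 5}  B5 = {1, 2, 3}
Tree: B1–B2, B2–B3, B3–B4, B4–B5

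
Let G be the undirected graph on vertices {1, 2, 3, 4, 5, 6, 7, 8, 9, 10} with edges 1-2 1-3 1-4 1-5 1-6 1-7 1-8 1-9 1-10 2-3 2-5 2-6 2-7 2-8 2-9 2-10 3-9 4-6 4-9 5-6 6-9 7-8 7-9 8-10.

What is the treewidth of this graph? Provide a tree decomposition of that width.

Treewidth 3.
Bags: B1 = {1, 2, 7, 9}  B2 = {1, 2, 6, 9}  B3 = {1, 2, 5, 6}  B4 = {1, 2, 3, 9}  B5 = {1, 2, 7, 8}  B6 = {1, 2, 8, 10}  B7 = {1, 4, 6, 9}
Tree: B1–B2, B2–B3, B1–B4, B1–B5, B5–B6, B2–B7

Each bag holds 4 vertices, so the decomposition has width 3, which upper-bounds the treewidth. Conversely, {1, 2, 8, 10} is a clique of size 4, and the vertices of any clique must share a bag in every tree decomposition; so some bag has ≥ 4 vertices and tw(G) ≥ 3. Therefore the treewidth is 3.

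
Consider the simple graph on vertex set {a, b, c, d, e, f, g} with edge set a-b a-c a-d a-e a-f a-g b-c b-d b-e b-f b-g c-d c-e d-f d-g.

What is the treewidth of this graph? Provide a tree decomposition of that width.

Treewidth 3.
Bags: B1 = {a, b, c, d}  B2 = {a, b, d, f}  B3 = {a, b, c, e}  B4 = {a, b, d, g}
Tree: B1–B2, B1–B3, B1–B4

The largest bag has 4 vertices, giving width 3; this decomposition certifies tw(G) ≤ 3. On the other hand G contains the 4-clique {a, b, d, g}. A clique must lie in a single bag of any decomposition, so no decomposition can have width below 3. The upper and lower bounds meet at 3, so that is the treewidth.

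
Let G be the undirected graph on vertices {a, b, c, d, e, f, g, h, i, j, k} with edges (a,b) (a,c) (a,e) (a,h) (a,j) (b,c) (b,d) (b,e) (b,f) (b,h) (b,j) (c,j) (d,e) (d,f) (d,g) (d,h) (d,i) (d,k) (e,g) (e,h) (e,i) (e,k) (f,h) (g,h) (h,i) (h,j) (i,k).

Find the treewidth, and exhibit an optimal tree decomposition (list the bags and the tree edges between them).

The largest bag has 4 vertices, giving width 3; this decomposition certifies tw(G) ≤ 3. On the other hand G contains the 4-clique {d, e, g, h}. A clique must lie in a single bag of any decomposition, so no decomposition can have width below 3. Hence tw(G) = 3 exactly.

Treewidth 3.
Bags: B1 = {a, b, e, h}  B2 = {b, d, e, h}  B3 = {a, b, h, j}  B4 = {b, d, f, h}  B5 = {a, b, c, j}  B6 = {d, e, g, h}  B7 = {d, e, h, i}  B8 = {d, e, i, k}
Tree: B1–B2, B1–B3, B2–B4, B3–B5, B2–B6, B2–B7, B7–B8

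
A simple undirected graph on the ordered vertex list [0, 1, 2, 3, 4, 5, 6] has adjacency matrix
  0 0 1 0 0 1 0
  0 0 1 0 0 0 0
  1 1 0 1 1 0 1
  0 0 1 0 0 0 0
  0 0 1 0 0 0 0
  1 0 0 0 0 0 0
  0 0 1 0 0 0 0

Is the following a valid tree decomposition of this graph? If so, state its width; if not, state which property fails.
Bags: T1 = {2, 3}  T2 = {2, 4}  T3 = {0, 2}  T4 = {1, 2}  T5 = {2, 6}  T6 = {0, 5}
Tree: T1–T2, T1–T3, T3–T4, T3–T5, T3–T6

Yes; width 1.

Every vertex of G appears in some bag (union = {0, 1, 2, 3, 4, 5, 6}); every edge is covered by a bag; and for each vertex v the set of bags containing v is connected in the bag tree. The decomposition is therefore valid. The largest bag has 2 vertices, so the width is 1.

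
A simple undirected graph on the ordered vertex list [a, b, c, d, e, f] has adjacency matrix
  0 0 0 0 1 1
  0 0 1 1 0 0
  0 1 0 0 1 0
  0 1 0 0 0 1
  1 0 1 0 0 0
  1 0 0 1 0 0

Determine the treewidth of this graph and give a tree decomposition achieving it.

Treewidth 2.
Bags: B1 = {a, e, f}  B2 = {d, e, f}  B3 = {b, d, e}  B4 = {b, c, e}
Tree: B1–B2, B2–B3, B3–B4

Every bag has size at most 3, so the width is 3 − 1 = 2 and tw(G) ≤ 2. Since e–a–f–d–b–c–e is a cycle in G, G is not acyclic. Forests are exactly the graphs of treewidth ≤ 1, so tw(G) ≥ 2. Hence tw(G) = 2 exactly.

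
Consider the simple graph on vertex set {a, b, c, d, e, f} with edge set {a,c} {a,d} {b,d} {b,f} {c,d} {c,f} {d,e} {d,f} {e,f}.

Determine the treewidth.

2

A width-2 tree decomposition is:
Bags: B1 = {c, d, f}  B2 = {d, e, f}  B3 = {a, c, d}  B4 = {b, d, f}
Tree: B1–B2, B1–B3, B2–B4
The largest bag has 3 vertices, giving width 2; this decomposition certifies tw(G) ≤ 2. Conversely, {a, c, d} is a clique of size 3, and the vertices of any clique must share a bag in every tree decomposition; so some bag has ≥ 3 vertices and tw(G) ≥ 2. Combining the bounds, tw(G) = 2.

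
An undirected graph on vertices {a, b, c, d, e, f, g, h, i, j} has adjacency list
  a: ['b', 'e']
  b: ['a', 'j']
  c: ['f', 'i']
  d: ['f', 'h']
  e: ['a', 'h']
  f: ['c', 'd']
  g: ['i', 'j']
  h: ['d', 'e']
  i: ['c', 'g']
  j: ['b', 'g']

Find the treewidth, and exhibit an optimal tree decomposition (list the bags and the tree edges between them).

Treewidth 2.
Bags: B1 = {c, f, i}  B2 = {f, g, i}  B3 = {f, g, j}  B4 = {b, f, j}  B5 = {a, b, f}  B6 = {a, e, f}  B7 = {e, f, h}  B8 = {d, f, h}
Tree: B1–B2, B2–B3, B3–B4, B4–B5, B5–B6, B6–B7, B7–B8

The largest bag has 3 vertices, giving width 2; this decomposition certifies tw(G) ≤ 2. For the lower bound, G contains the cycle f–c–i–g–j–b–a–e–h–d–f, so G is not a forest; only forests have treewidth ≤ 1, hence tw(G) ≥ 2. Hence tw(G) = 2 exactly.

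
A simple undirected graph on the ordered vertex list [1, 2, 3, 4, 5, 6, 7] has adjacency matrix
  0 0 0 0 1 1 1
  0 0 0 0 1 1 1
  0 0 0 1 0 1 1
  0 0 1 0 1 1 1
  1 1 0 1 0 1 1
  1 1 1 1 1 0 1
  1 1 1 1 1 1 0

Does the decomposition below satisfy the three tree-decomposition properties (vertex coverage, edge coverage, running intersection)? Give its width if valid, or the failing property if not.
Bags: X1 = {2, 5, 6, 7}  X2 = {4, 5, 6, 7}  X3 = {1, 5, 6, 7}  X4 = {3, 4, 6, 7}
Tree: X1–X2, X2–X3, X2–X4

Yes; width 3.

Checking the three conditions: (i) the bags cover all of {1, 2, 3, 4, 5, 6, 7}; (ii) for each edge, some bag contains both endpoints; (iii) the bags containing any fixed vertex form a subtree. All hold, so the decomposition is valid with width 4 − 1 = 3.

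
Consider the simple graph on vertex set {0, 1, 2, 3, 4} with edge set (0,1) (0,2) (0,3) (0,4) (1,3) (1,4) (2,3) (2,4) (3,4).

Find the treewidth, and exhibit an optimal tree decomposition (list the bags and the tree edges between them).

Treewidth 3.
One optimal decomposition is:
Bags: B1 = {0, 2, 3, 4}  B2 = {0, 1, 3, 4}
Tree: B1–B2

Every bag has size at most 4, so the width is 4 − 1 = 3 and tw(G) ≤ 3. On the other hand G contains the 4-clique {0, 1, 3, 4}. A clique must lie in a single bag of any decomposition, so no decomposition can have width below 3. Therefore the treewidth is 3.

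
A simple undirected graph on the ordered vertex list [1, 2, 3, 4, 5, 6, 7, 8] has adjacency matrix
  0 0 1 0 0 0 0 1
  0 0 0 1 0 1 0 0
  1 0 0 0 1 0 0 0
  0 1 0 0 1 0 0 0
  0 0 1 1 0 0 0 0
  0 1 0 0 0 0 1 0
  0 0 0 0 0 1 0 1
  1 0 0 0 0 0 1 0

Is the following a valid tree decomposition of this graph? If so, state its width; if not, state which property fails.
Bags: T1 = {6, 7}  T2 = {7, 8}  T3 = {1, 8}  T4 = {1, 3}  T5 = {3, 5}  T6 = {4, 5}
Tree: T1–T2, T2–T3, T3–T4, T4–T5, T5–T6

A tree decomposition must satisfy three properties: every vertex lies in some bag; for every edge, both endpoints lie together in some bag; and for every vertex, the bags containing it form a connected subtree. Here vertex 2 appears in no bag, so the decomposition is invalid.

No — vertex 2 appears in no bag.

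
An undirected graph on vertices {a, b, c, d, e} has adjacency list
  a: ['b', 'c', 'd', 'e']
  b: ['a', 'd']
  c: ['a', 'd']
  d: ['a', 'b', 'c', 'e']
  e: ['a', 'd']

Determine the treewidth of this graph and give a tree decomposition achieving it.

Treewidth 2.
One such decomposition:
Bags: B1 = {a, c, d}  B2 = {a, b, d}  B3 = {a, d, e}
Tree: B1–B2, B2–B3

The largest bag has 3 vertices, giving width 2; this decomposition certifies tw(G) ≤ 2. For the lower bound, the 3 vertices {a, d, e} are pairwise adjacent, and any tree decomposition puts a clique entirely inside one bag — forcing width ≥ 2. Therefore the treewidth is 2.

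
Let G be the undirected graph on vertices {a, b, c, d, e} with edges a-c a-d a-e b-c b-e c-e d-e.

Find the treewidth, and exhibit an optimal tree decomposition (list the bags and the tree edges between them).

Treewidth 2.
One optimal decomposition is:
Bags: B1 = {a, d, e}  B2 = {a, c, e}  B3 = {b, c, e}
Tree: B1–B2, B2–B3

Every bag has size at most 3, so the width is 3 − 1 = 2 and tw(G) ≤ 2. For the lower bound, the 3 vertices {a, d, e} are pairwise adjacent, and any tree decomposition puts a clique entirely inside one bag — forcing width ≥ 2. Therefore the treewidth is 2.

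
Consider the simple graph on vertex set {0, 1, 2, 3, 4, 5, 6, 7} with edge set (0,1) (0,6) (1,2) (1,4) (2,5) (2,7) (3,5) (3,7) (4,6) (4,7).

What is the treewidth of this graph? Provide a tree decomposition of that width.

Treewidth 2.
One such decomposition:
Bags: B1 = {3, 5, 7}  B2 = {2, 5, 7}  B3 = {2, 4, 7}  B4 = {1, 2, 4}  B5 = {1, 4, 6}  B6 = {0, 1, 6}
Tree: B1–B2, B2–B3, B3–B4, B4–B5, B5–B6

The largest bag has 3 vertices, giving width 2; this decomposition certifies tw(G) ≤ 2. For the lower bound, G contains the cycle 3–5–2–7–3, so G is not a forest; only forests have treewidth ≤ 1, hence tw(G) ≥ 2. Hence tw(G) = 2 exactly.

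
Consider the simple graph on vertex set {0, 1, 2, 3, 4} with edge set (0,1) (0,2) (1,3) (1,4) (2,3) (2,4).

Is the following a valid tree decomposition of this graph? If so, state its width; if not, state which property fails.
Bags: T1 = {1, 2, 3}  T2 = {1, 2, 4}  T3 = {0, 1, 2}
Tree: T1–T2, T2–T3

Yes; width 2.

Checking the three conditions: (i) the bags cover all of {0, 1, 2, 3, 4}; (ii) for each edge, some bag contains both endpoints; (iii) the bags containing any fixed vertex form a subtree. All hold, so the decomposition is valid with width 3 − 1 = 2.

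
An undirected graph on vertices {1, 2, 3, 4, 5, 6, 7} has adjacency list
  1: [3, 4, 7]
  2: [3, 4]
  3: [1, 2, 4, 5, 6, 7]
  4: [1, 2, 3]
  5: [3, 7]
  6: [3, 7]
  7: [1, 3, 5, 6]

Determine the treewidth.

2

A width-2 tree decomposition is:
Bags: B1 = {1, 3, 7}  B2 = {1, 3, 4}  B3 = {2, 3, 4}  B4 = {3, 5, 7}  B5 = {3, 6, 7}
Tree: B1–B2, B2–B3, B1–B4, B1–B5
Each bag holds 3 vertices, so the decomposition has width 2, which upper-bounds the treewidth. For the lower bound, the 3 vertices {2, 3, 4} are pairwise adjacent, and any tree decomposition puts a clique entirely inside one bag — forcing width ≥ 2. Hence tw(G) = 2 exactly.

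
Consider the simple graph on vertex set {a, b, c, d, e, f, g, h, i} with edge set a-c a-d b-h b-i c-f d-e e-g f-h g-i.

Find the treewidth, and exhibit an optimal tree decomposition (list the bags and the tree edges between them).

The largest bag has 3 vertices, giving width 2; this decomposition certifies tw(G) ≤ 2. The edges h–b–i–g–e–d–a–c–f–h form a cycle, so G is not a tree and its treewidth is at least 2. The upper and lower bounds meet at 2, so that is the treewidth.

Treewidth 2.
One such decomposition:
Bags: B1 = {b, h, i}  B2 = {g, h, i}  B3 = {e, g, h}  B4 = {d, e, h}  B5 = {a, d, h}  B6 = {a, c, h}  B7 = {c, f, h}
Tree: B1–B2, B2–B3, B3–B4, B4–B5, B5–B6, B6–B7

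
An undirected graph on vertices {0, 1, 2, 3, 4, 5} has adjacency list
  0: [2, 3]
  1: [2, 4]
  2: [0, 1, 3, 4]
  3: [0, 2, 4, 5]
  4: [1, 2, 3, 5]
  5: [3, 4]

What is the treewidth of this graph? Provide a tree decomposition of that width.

Treewidth 2.
Bags: B1 = {2, 3, 4}  B2 = {3, 4, 5}  B3 = {0, 2, 3}  B4 = {1, 2, 4}
Tree: B1–B2, B1–B3, B1–B4

Each bag holds 3 vertices, so the decomposition has width 2, which upper-bounds the treewidth. On the other hand G contains the 3-clique {1, 2, 4}. A clique must lie in a single bag of any decomposition, so no decomposition can have width below 2. Combining the bounds, tw(G) = 2.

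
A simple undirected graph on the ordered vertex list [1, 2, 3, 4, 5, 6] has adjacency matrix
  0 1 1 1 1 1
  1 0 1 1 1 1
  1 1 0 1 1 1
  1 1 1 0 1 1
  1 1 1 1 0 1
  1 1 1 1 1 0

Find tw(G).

A width-5 tree decomposition is:
Bags: B1 = {1, 2, 3, 4, 5, 6}
Tree: (single bag)
A single bag containing all 6 vertices is trivially a valid decomposition of width 5. Conversely, {1, 2, 3, 4, 5, 6} is a clique of size 6, and the vertices of any clique must share a bag in every tree decomposition; so some bag has ≥ 6 vertices and tw(G) ≥ 5. The upper and lower bounds meet at 5, so that is the treewidth.

5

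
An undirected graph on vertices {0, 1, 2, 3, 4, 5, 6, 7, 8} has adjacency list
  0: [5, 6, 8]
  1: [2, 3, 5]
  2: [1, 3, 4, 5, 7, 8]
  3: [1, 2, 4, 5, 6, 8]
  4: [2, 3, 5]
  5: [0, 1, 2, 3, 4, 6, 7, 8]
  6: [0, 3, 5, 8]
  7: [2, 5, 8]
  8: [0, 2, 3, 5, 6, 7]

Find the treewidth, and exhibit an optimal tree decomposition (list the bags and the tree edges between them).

Each bag holds 4 vertices, so the decomposition has width 3, which upper-bounds the treewidth. On the other hand G contains the 4-clique {0, 5, 6, 8}. A clique must lie in a single bag of any decomposition, so no decomposition can have width below 3. The upper and lower bounds meet at 3, so that is the treewidth.

Treewidth 3.
One optimal decomposition is:
Bags: B1 = {2, 5, 7, 8}  B2 = {2, 3, 5, 8}  B3 = {1, 2, 3, 5}  B4 = {2, 3, 4, 5}  B5 = {3, 5, 6, 8}  B6 = {0, 5, 6, 8}
Tree: B1–B2, B2–B3, B2–B4, B2–B5, B5–B6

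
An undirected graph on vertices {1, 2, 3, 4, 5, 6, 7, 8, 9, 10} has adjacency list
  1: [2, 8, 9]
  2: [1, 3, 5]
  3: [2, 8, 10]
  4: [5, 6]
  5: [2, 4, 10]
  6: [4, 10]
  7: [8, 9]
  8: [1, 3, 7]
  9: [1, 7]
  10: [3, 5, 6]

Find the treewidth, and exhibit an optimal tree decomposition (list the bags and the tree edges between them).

Each bag holds 3 vertices, so the decomposition has width 2, which upper-bounds the treewidth. For the lower bound, G contains the cycle 9–7–8–1–9, so G is not a forest; only forests have treewidth ≤ 1, hence tw(G) ≥ 2. Combining the bounds, tw(G) = 2.

Treewidth 2.
Bags: B1 = {1, 7, 9}  B2 = {1, 7, 8}  B3 = {1, 2, 8}  B4 = {2, 3, 8}  B5 = {2, 3, 5}  B6 = {3, 5, 10}  B7 = {4, 5, 10}  B8 = {4, 6, 10}
Tree: B1–B2, B2–B3, B3–B4, B4–B5, B5–B6, B6–B7, B7–B8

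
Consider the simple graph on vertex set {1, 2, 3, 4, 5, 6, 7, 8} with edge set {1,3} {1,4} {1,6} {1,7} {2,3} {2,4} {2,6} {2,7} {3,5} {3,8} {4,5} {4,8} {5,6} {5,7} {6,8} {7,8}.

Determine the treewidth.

4

A width-4 tree decomposition is:
Bags: B1 = {1, 2, 3, 5, 8}  B2 = {1, 2, 4, 5, 8}  B3 = {1, 2, 5, 6, 8}  B4 = {1, 2, 5, 7, 8}
Tree: B1–B2, B2–B3, B3–B4
Every bag has size at most 5, so the width is 5 − 1 = 4 and tw(G) ≤ 4. For the lower bound: the 5 vertex sets {1,3}, {2,4}, {5,6}, {8}, {7} are disjoint, each induces a connected subgraph, and every pair is joined by at least one edge of G. Contracting each set to a single vertex therefore yields K_{5} as a minor, and since treewidth is minor-monotone, tw(G) ≥ tw(K_{5}) = 4. Combining the bounds, tw(G) = 4.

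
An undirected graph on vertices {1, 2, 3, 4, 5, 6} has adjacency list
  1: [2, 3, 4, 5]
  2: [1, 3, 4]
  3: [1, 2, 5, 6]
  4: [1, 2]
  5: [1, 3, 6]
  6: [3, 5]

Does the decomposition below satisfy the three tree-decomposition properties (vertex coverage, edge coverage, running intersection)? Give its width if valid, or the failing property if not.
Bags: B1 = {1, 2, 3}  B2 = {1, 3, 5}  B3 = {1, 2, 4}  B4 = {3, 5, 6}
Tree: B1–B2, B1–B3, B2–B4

Yes; width 2.

Every vertex of G appears in some bag (union = {1, 2, 3, 4, 5, 6}); every edge is covered by a bag; and for each vertex v the set of bags containing v is connected in the bag tree. The decomposition is therefore valid. The largest bag has 3 vertices, so the width is 2.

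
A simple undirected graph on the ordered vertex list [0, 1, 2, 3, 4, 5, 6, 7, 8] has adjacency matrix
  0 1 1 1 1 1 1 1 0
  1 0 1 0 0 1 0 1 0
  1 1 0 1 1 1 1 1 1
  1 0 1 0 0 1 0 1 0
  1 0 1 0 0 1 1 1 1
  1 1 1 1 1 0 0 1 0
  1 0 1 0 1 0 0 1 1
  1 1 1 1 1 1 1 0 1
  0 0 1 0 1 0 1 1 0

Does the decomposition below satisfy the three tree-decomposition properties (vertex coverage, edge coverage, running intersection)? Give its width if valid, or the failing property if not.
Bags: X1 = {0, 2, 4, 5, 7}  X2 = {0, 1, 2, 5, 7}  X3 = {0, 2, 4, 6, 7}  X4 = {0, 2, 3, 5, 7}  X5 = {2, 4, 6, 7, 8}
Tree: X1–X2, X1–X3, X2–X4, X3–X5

Yes; width 4.

Checking the three conditions: (i) the bags cover all of {0, 1, 2, 3, 4, 5, 6, 7, 8}; (ii) for each edge, some bag contains both endpoints; (iii) the bags containing any fixed vertex form a subtree. All hold, so the decomposition is valid with width 5 − 1 = 4.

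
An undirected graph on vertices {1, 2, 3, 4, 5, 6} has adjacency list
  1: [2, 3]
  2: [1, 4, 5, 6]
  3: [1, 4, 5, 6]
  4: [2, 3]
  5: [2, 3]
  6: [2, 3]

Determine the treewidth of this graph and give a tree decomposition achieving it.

The largest bag has 3 vertices, giving width 2; this decomposition certifies tw(G) ≤ 2. Since 3–5–2–1–3 is a cycle in G, G is not acyclic. Forests are exactly the graphs of treewidth ≤ 1, so tw(G) ≥ 2. Therefore the treewidth is 2.

Treewidth 2.
One optimal decomposition is:
Bags: B1 = {2, 3, 5}  B2 = {1, 2, 3}  B3 = {2, 3, 6}  B4 = {2, 3, 4}
Tree: B1–B2, B2–B3, B3–B4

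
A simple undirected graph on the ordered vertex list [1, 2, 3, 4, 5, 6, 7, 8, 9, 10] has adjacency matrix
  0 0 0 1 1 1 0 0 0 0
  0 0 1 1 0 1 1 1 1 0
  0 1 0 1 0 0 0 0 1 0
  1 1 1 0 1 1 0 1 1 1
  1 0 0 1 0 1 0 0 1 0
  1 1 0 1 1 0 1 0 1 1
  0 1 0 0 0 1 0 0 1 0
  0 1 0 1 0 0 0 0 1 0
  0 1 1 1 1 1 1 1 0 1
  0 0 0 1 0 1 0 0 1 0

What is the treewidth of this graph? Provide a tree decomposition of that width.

Each bag holds 4 vertices, so the decomposition has width 3, which upper-bounds the treewidth. For the lower bound, the 4 vertices {1, 4, 5, 6} are pairwise adjacent, and any tree decomposition puts a clique entirely inside one bag — forcing width ≥ 3. Hence tw(G) = 3 exactly.

Treewidth 3.
One such decomposition:
Bags: B1 = {2, 4, 6, 9}  B2 = {4, 5, 6, 9}  B3 = {2, 3, 4, 9}  B4 = {1, 4, 5, 6}  B5 = {4, 6, 9, 10}  B6 = {2, 4, 8, 9}  B7 = {2, 6, 7, 9}
Tree: B1–B2, B1–B3, B2–B4, B1–B5, B1–B6, B1–B7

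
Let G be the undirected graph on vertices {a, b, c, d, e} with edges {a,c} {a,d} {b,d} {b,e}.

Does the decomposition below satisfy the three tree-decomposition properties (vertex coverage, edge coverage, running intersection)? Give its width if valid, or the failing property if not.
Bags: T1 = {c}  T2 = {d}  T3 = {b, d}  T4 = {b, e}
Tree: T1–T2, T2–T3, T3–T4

No — vertex a appears in no bag.

A tree decomposition must satisfy three properties: every vertex lies in some bag; for every edge, both endpoints lie together in some bag; and for every vertex, the bags containing it form a connected subtree. Here vertex a appears in no bag, so the decomposition is invalid.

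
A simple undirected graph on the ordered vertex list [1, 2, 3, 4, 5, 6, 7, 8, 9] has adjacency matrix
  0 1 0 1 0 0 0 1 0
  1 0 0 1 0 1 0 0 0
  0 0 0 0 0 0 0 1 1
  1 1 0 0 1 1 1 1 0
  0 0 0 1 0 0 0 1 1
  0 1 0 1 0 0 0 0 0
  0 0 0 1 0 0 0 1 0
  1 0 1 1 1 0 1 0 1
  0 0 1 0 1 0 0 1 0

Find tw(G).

2

A width-2 tree decomposition is:
Bags: B1 = {5, 8, 9}  B2 = {4, 5, 8}  B3 = {1, 4, 8}  B4 = {1, 2, 4}  B5 = {3, 8, 9}  B6 = {4, 7, 8}  B7 = {2, 4, 6}
Tree: B1–B2, B2–B3, B3–B4, B1–B5, B3–B6, B4–B7
Every bag has size at most 3, so the width is 3 − 1 = 2 and tw(G) ≤ 2. Conversely, {3, 8, 9} is a clique of size 3, and the vertices of any clique must share a bag in every tree decomposition; so some bag has ≥ 3 vertices and tw(G) ≥ 2. Hence tw(G) = 2 exactly.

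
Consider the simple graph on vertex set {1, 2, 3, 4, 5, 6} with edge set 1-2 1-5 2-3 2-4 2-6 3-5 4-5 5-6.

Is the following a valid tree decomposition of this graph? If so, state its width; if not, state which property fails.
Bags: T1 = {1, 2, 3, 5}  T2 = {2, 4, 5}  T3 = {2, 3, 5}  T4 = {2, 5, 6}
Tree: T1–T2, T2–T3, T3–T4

No — bags containing vertex 3 are not connected in the tree.

A tree decomposition must satisfy three properties: every vertex lies in some bag; for every edge, both endpoints lie together in some bag; and for every vertex, the bags containing it form a connected subtree. Here bags containing vertex 3 are not connected in the tree, so the decomposition is invalid.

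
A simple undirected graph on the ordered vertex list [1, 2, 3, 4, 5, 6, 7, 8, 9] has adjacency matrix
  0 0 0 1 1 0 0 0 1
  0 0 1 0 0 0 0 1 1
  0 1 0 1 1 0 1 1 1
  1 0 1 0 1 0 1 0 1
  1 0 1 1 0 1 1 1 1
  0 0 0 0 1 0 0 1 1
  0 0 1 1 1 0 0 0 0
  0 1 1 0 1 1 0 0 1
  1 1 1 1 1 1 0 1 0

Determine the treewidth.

A width-3 tree decomposition is:
Bags: B1 = {3, 4, 5, 9}  B2 = {3, 5, 8, 9}  B3 = {2, 3, 8, 9}  B4 = {3, 4, 5, 7}  B5 = {5, 6, 8, 9}  B6 = {1, 4, 5, 9}
Tree: B1–B2, B2–B3, B1–B4, B2–B5, B1–B6
Every bag has size at most 4, so the width is 4 − 1 = 3 and tw(G) ≤ 3. Conversely, {2, 3, 8, 9} is a clique of size 4, and the vertices of any clique must share a bag in every tree decomposition; so some bag has ≥ 4 vertices and tw(G) ≥ 3. Combining the bounds, tw(G) = 3.

3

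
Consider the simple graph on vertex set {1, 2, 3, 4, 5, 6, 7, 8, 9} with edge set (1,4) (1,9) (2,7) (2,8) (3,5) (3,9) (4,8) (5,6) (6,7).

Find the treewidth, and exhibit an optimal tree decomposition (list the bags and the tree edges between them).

Treewidth 2.
One such decomposition:
Bags: B1 = {1, 4, 9}  B2 = {3, 4, 9}  B3 = {3, 4, 5}  B4 = {4, 5, 6}  B5 = {4, 6, 7}  B6 = {2, 4, 7}  B7 = {2, 4, 8}
Tree: B1–B2, B2–B3, B3–B4, B4–B5, B5–B6, B6–B7

Every bag has size at most 3, so the width is 3 − 1 = 2 and tw(G) ≤ 2. The edges 4–1–9–3–5–6–7–2–8–4 form a cycle, so G is not a tree and its treewidth is at least 2. Therefore the treewidth is 2.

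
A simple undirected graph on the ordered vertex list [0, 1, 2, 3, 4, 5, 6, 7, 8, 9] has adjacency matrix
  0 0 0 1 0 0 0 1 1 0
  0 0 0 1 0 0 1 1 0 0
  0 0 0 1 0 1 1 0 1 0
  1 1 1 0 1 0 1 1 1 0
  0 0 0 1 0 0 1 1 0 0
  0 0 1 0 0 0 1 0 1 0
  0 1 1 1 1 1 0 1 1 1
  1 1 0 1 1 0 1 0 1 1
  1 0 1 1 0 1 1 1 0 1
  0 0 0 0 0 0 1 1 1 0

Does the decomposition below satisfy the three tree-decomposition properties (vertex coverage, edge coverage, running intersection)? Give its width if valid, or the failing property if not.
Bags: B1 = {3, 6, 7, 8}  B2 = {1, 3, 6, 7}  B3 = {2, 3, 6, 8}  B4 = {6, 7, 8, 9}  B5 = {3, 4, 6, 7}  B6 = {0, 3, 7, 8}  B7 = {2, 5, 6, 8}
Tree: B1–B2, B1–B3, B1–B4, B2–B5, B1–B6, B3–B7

Every vertex of G appears in some bag (union = {0, 1, 2, 3, 4, 5, 6, 7, 8, 9}); every edge is covered by a bag; and for each vertex v the set of bags containing v is connected in the bag tree. The decomposition is therefore valid. The largest bag has 4 vertices, so the width is 3.

Yes; width 3.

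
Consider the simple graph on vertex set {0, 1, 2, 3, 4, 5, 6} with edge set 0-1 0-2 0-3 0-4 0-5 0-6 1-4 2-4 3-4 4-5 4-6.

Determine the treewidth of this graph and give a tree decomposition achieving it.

Treewidth 2.
One such decomposition:
Bags: B1 = {0, 2, 4}  B2 = {0, 1, 4}  B3 = {0, 4, 5}  B4 = {0, 4, 6}  B5 = {0, 3, 4}
Tree: B1–B2, B1–B3, B2–B4, B2–B5

Every bag has size at most 3, so the width is 3 − 1 = 2 and tw(G) ≤ 2. On the other hand G contains the 3-clique {0, 1, 4}. A clique must lie in a single bag of any decomposition, so no decomposition can have width below 2. Combining the bounds, tw(G) = 2.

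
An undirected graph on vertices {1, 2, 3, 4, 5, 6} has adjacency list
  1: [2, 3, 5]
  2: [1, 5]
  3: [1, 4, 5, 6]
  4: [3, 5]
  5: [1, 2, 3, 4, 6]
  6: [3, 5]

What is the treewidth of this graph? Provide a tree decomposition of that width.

Treewidth 2.
One such decomposition:
Bags: B1 = {3, 5, 6}  B2 = {1, 3, 5}  B3 = {3, 4, 5}  B4 = {1, 2, 5}
Tree: B1–B2, B2–B3, B2–B4

Each bag holds 3 vertices, so the decomposition has width 2, which upper-bounds the treewidth. For the lower bound, the 3 vertices {1, 2, 5} are pairwise adjacent, and any tree decomposition puts a clique entirely inside one bag — forcing width ≥ 2. Therefore the treewidth is 2.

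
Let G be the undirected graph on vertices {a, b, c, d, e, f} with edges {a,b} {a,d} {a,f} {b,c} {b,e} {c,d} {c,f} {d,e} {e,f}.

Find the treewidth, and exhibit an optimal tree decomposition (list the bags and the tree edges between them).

Each bag holds 4 vertices, so the decomposition has width 3, which upper-bounds the treewidth. For the lower bound: the 4 vertex sets {b,c}, {a,f}, {e}, {d} are disjoint, each induces a connected subgraph, and every pair is joined by at least one edge of G. Contracting each set to a single vertex therefore yields K_{4} as a minor, and since treewidth is minor-monotone, tw(G) ≥ tw(K_{4}) = 3. Hence tw(G) = 3 exactly.

Treewidth 3.
Bags: B1 = {a, b, c, e}  B2 = {a, c, e, f}  B3 = {a, c, d, e}
Tree: B1–B2, B2–B3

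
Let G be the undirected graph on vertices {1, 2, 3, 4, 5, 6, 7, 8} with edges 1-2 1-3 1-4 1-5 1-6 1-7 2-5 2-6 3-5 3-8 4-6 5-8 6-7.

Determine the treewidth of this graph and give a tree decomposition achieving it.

Treewidth 2.
One optimal decomposition is:
Bags: B1 = {1, 4, 6}  B2 = {1, 2, 6}  B3 = {1, 6, 7}  B4 = {1, 2, 5}  B5 = {1, 3, 5}  B6 = {3, 5, 8}
Tree: B1–B2, B1–B3, B2–B4, B4–B5, B5–B6

Each bag holds 3 vertices, so the decomposition has width 2, which upper-bounds the treewidth. Conversely, {3, 5, 8} is a clique of size 3, and the vertices of any clique must share a bag in every tree decomposition; so some bag has ≥ 3 vertices and tw(G) ≥ 2. Combining the bounds, tw(G) = 2.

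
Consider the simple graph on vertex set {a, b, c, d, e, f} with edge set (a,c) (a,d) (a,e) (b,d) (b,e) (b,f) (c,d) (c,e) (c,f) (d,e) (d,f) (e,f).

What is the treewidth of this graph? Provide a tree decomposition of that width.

The largest bag has 4 vertices, giving width 3; this decomposition certifies tw(G) ≤ 3. Conversely, {a, c, d, e} is a clique of size 4, and the vertices of any clique must share a bag in every tree decomposition; so some bag has ≥ 4 vertices and tw(G) ≥ 3. Therefore the treewidth is 3.

Treewidth 3.
Bags: B1 = {c, d, e, f}  B2 = {a, c, d, e}  B3 = {b, d, e, f}
Tree: B1–B2, B1–B3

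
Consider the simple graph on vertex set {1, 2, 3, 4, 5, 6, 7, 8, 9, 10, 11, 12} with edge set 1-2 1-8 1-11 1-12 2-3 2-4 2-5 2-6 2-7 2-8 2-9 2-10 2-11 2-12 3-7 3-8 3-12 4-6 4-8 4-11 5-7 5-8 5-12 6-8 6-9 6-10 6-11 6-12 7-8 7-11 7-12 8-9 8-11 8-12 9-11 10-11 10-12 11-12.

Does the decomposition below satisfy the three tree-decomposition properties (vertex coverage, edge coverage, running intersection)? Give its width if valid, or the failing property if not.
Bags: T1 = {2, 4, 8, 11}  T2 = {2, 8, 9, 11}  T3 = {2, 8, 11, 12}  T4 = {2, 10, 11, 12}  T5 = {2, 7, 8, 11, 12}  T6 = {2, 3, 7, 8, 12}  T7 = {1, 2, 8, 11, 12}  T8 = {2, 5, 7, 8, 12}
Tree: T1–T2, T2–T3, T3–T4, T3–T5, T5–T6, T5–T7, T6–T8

No — vertex 6 appears in no bag.

A tree decomposition must satisfy three properties: every vertex lies in some bag; for every edge, both endpoints lie together in some bag; and for every vertex, the bags containing it form a connected subtree. Here vertex 6 appears in no bag, so the decomposition is invalid.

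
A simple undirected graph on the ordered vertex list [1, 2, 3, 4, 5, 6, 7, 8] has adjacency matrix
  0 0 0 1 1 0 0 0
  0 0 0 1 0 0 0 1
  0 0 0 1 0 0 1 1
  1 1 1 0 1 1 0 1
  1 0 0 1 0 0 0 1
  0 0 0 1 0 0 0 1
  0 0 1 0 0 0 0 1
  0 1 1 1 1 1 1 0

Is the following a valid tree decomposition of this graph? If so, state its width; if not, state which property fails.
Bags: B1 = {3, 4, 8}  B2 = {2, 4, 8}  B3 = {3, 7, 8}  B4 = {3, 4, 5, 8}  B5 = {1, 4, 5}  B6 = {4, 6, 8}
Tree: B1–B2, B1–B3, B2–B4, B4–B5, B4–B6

No — bags containing vertex 3 are not connected in the tree.

A tree decomposition must satisfy three properties: every vertex lies in some bag; for every edge, both endpoints lie together in some bag; and for every vertex, the bags containing it form a connected subtree. Here bags containing vertex 3 are not connected in the tree, so the decomposition is invalid.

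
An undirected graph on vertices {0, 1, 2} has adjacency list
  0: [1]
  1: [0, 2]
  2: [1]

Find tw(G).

A width-1 tree decomposition is:
Bags: B1 = {0, 1}  B2 = {1, 2}
Tree: B1–B2
Each bag holds 2 vertices, so the decomposition has width 1, which upper-bounds the treewidth. Any graph with an edge has treewidth ≥ 1, and G has the edge 0–1. Therefore the treewidth is 1.

1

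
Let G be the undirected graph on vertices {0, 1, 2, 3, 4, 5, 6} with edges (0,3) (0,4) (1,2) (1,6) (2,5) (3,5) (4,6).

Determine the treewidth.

2

A width-2 tree decomposition is:
Bags: B1 = {1, 4, 6}  B2 = {0, 1, 4}  B3 = {0, 1, 3}  B4 = {1, 3, 5}  B5 = {1, 2, 5}
Tree: B1–B2, B2–B3, B3–B4, B4–B5
Every bag has size at most 3, so the width is 3 − 1 = 2 and tw(G) ≤ 2. For the lower bound, G contains the cycle 1–6–4–0–3–5–2–1, so G is not a forest; only forests have treewidth ≤ 1, hence tw(G) ≥ 2. The upper and lower bounds meet at 2, so that is the treewidth.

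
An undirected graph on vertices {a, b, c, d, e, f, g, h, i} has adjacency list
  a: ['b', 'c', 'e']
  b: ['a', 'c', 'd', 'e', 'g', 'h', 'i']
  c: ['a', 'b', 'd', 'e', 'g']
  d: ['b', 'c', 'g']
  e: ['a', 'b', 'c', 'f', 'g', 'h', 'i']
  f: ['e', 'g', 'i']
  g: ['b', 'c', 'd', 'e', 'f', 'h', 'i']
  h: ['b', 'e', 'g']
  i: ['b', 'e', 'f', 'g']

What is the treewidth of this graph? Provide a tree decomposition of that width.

Each bag holds 4 vertices, so the decomposition has width 3, which upper-bounds the treewidth. Conversely, {e, f, g, i} is a clique of size 4, and the vertices of any clique must share a bag in every tree decomposition; so some bag has ≥ 4 vertices and tw(G) ≥ 3. Hence tw(G) = 3 exactly.

Treewidth 3.
Bags: B1 = {b, c, d, g}  B2 = {b, c, e, g}  B3 = {a, b, c, e}  B4 = {b, e, g, h}  B5 = {b, e, g, i}  B6 = {e, f, g, i}
Tree: B1–B2, B2–B3, B2–B4, B2–B5, B5–B6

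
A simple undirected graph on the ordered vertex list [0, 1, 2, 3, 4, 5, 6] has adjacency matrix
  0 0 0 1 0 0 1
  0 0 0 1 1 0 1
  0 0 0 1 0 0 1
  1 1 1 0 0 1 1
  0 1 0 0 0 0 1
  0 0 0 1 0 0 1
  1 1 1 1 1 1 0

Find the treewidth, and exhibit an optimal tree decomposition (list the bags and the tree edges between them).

Treewidth 2.
One optimal decomposition is:
Bags: B1 = {2, 3, 6}  B2 = {0, 3, 6}  B3 = {3, 5, 6}  B4 = {1, 3, 6}  B5 = {1, 4, 6}
Tree: B1–B2, B1–B3, B3–B4, B4–B5

Each bag holds 3 vertices, so the decomposition has width 2, which upper-bounds the treewidth. For the lower bound, the 3 vertices {0, 3, 6} are pairwise adjacent, and any tree decomposition puts a clique entirely inside one bag — forcing width ≥ 2. The upper and lower bounds meet at 2, so that is the treewidth.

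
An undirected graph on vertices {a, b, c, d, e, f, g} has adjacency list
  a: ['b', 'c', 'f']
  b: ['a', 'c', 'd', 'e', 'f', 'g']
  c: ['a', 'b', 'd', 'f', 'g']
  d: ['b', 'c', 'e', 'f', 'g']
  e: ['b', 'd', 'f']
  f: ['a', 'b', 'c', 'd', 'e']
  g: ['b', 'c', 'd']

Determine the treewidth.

A width-3 tree decomposition is:
Bags: B1 = {b, c, d, g}  B2 = {b, c, d, f}  B3 = {a, b, c, f}  B4 = {b, d, e, f}
Tree: B1–B2, B2–B3, B2–B4
Every bag has size at most 4, so the width is 4 − 1 = 3 and tw(G) ≤ 3. Conversely, {b, d, e, f} is a clique of size 4, and the vertices of any clique must share a bag in every tree decomposition; so some bag has ≥ 4 vertices and tw(G) ≥ 3. Therefore the treewidth is 3.

3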